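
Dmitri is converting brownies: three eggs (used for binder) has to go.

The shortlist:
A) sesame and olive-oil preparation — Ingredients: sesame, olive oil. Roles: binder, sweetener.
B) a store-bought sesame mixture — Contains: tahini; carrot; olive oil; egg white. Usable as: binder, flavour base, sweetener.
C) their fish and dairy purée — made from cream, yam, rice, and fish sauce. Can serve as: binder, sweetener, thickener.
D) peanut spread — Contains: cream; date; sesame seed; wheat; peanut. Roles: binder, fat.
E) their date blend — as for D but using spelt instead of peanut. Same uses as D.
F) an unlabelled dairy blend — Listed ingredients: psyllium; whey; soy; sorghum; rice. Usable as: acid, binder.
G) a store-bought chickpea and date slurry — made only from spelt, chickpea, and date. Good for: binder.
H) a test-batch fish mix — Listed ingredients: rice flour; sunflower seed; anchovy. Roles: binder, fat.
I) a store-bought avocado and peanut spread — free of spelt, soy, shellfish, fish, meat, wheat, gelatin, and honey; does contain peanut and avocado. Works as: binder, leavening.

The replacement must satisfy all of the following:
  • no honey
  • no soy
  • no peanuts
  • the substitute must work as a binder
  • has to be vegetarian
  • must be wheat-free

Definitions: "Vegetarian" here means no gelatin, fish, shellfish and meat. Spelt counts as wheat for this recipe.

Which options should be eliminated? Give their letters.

A: all constraints satisfied — OK
B: no honey, wheat-free — OK
C: has fish sauce, so not vegetarian — out
D: has peanut, so not peanut-free; has wheat, so not wheat-free — out
E: has spelt, so not wheat-free — out
F: has soy, so not soy-free — out
G: has spelt, so not wheat-free — reject
H: has anchovy, so not vegetarian — no
I: has peanut, so not peanut-free — reject

C, D, E, F, G, H, I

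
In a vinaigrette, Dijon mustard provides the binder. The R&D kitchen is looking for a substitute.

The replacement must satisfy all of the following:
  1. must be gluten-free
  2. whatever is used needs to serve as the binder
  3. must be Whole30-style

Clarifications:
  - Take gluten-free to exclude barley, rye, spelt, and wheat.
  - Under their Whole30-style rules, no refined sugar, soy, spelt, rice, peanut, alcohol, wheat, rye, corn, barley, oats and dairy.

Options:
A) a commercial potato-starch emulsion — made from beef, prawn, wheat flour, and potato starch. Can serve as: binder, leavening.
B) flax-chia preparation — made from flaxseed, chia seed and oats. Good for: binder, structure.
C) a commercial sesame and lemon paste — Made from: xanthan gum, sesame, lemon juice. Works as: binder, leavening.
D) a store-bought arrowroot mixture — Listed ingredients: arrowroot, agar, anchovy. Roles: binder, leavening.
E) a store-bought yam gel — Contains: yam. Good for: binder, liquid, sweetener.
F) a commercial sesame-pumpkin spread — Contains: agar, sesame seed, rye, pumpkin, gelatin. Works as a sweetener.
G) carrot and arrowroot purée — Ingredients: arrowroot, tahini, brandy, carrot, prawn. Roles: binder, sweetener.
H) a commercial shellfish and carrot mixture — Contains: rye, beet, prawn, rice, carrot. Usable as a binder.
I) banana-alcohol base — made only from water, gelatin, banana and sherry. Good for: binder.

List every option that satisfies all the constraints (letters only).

A: has wheat flour, so not gluten-free; has wheat flour, so not Whole30-style — reject
B: has oats, so not Whole30-style — out
C: works as a binder, gluten-free, Whole30-style — keep
D: nothing on the exclusion list — valid
E: nothing on the exclusion list — keep
F: not usable as a binder; has rye, so not gluten-free (and 1 more) — out
G: has brandy, so not Whole30-style — out
H: has rye, so not gluten-free; has rice, so not Whole30-style — no
I: has sherry, so not Whole30-style — out

C, D, E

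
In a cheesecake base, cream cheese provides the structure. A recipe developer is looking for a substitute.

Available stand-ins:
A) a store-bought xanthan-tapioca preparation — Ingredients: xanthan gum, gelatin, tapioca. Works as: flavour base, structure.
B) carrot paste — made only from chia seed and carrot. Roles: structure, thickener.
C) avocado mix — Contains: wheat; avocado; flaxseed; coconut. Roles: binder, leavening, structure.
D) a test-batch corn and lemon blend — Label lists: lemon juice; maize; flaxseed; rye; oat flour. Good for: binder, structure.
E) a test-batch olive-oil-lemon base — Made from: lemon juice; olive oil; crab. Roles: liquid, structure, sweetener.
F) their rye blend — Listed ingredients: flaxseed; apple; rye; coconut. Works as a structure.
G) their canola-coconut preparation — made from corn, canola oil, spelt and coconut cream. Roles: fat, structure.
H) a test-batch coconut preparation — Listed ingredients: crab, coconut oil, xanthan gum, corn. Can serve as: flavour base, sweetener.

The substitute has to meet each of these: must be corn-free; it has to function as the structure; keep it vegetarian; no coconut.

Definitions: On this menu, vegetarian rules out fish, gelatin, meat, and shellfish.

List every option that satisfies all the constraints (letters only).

A: has gelatin, so not vegetarian — no
B: no coconut, vegetarian — valid
C: has coconut, so not coconut-free — out
D: has maize, so not corn-free — out
E: has crab, so not vegetarian — out
F: has coconut, so not coconut-free — out
G: has coconut cream, so not coconut-free; has corn, so not corn-free — no
H: not usable as a structure; has crab, so not vegetarian (and 2 more) — out

B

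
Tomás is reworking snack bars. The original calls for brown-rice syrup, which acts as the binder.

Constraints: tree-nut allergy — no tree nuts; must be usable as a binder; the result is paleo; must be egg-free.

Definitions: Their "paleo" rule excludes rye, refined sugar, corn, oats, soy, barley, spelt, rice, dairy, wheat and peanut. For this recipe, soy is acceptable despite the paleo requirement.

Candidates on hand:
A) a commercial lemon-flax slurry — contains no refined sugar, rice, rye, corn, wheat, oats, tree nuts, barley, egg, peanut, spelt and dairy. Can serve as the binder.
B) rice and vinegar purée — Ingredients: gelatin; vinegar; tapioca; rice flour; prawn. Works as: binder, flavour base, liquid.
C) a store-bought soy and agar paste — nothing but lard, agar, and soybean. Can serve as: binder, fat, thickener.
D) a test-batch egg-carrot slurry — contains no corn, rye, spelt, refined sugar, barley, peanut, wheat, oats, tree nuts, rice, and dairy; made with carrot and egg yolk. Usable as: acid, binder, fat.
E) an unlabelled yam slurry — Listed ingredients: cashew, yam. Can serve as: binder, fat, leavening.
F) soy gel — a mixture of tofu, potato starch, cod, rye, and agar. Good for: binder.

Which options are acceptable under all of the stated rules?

A: no egg, paleo — valid
B: has rice flour, so not paleo — reject
C: soy is permitted under the paleo carve-out; nothing else excluded — valid
D: has egg yolk, so not egg-free — no
E: has cashew, so not tree-nut-free — no
F: has rye, so not paleo — reject

A, C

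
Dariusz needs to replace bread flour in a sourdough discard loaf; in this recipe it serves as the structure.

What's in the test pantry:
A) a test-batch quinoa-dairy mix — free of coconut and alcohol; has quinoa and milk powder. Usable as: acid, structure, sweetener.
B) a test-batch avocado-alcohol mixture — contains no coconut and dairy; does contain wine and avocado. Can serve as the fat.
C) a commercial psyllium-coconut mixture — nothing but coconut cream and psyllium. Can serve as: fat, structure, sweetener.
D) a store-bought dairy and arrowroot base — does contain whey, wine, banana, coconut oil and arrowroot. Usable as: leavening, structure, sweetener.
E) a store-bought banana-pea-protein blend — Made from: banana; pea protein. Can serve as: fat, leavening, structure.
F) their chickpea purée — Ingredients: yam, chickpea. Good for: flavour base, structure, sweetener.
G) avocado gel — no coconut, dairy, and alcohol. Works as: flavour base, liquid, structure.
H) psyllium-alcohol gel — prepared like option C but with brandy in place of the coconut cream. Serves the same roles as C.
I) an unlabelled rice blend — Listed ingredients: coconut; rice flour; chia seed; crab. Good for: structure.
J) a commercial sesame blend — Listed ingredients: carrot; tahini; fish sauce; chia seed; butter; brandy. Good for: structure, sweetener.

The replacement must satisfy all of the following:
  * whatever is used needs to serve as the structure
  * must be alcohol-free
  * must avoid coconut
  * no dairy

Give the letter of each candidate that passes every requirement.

E, F, G

A: has milk powder, so not dairy-free — reject
B: not usable as a structure; has wine, so not alcohol-free — out
C: has coconut cream, so not coconut-free — out
D: has whey, so not dairy-free; has wine, so not alcohol-free (and 1 more) — no
E: nothing on the exclusion list — valid
F: nothing on the exclusion list — keep
G: no alcohol, no dairy — OK
H: has brandy, so not alcohol-free — reject
I: has coconut, so not coconut-free — reject
J: has butter, so not dairy-free; has brandy, so not alcohol-free — no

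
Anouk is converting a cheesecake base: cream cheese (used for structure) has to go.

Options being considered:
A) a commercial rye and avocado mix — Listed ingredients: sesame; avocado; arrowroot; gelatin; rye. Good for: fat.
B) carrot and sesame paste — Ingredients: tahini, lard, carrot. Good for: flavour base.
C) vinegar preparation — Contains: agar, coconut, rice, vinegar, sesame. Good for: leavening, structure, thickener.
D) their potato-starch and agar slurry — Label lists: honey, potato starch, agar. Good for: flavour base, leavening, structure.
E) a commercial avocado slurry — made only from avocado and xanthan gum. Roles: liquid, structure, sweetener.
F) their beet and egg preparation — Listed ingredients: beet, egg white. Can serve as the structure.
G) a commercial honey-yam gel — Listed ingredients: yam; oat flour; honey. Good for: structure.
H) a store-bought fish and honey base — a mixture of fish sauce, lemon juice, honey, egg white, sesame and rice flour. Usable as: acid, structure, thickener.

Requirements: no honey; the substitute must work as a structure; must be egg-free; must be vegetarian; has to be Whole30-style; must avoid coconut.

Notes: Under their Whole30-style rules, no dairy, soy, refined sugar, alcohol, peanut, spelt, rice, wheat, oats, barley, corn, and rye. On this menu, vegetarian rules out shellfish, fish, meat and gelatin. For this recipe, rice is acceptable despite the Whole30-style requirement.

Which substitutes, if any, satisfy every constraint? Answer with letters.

E

A: not usable as a structure; has rye, so not Whole30-style (and 1 more) — reject
B: not usable as a structure; has lard, so not vegetarian — reject
C: has coconut, so not coconut-free — out
D: has honey, so not honey-free — no
E: works as a structure, vegetarian, no coconut — valid
F: has egg white, so not egg-free — out
G: has oat flour, so not Whole30-style; has honey, so not honey-free — out
H: has fish sauce, so not vegetarian; has honey, so not honey-free (and 1 more) — out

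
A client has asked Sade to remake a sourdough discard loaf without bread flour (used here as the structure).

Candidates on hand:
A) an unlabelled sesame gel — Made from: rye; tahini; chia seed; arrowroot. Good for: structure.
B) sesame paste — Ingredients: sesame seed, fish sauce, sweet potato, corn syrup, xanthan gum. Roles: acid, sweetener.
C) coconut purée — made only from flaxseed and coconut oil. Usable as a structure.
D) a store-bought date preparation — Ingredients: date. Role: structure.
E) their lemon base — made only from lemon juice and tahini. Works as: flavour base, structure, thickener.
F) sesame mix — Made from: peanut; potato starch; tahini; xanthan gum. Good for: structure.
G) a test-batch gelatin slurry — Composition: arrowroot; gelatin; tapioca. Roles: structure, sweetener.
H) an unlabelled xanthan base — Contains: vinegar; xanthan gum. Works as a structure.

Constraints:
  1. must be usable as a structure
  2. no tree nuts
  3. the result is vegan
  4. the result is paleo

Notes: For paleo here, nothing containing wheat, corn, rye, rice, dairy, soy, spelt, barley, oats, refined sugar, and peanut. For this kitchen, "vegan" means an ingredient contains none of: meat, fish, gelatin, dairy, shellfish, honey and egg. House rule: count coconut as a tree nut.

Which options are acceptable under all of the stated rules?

D, E, H

A: has rye, so not paleo — reject
B: not usable as a structure; has corn syrup, so not paleo (and 1 more) — out
C: has coconut oil, so not tree-nut-free — reject
D: nothing on the exclusion list — OK
E: works as a structure, tree-nut-free, vegan — OK
F: has peanut, so not paleo — out
G: has gelatin, so not vegan — out
H: works as a structure, vegan, paleo — keep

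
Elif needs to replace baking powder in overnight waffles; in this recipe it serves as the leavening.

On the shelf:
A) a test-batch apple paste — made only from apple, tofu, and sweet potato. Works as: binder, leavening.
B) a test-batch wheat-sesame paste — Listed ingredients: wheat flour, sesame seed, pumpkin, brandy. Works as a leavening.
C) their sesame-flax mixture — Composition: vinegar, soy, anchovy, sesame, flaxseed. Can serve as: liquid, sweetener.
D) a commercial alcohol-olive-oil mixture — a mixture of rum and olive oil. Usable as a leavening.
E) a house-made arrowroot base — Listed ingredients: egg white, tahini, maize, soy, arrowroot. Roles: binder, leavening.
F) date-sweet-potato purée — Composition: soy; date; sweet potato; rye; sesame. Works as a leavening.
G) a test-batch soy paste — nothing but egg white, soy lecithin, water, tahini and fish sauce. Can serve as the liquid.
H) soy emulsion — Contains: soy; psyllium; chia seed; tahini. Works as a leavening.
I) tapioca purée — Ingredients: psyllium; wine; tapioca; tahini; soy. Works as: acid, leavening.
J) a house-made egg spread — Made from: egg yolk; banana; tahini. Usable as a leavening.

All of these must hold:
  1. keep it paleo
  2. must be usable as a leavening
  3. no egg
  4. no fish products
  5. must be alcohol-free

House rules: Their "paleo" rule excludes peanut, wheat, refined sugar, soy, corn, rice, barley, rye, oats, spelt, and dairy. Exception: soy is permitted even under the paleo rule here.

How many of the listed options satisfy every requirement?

2

A: soy is permitted under the paleo carve-out; nothing else excluded — OK
B: has wheat flour, so not paleo; has brandy, so not alcohol-free — out
C: not usable as a leavening; has anchovy, so not fish-free — no
D: has rum, so not alcohol-free — out
E: has maize, so not paleo; has egg white, so not egg-free — no
F: has rye, so not paleo — no
G: not usable as a leavening; has fish sauce, so not fish-free (and 1 more) — no
H: soy is permitted under the paleo carve-out; nothing else excluded — valid
I: has wine, so not alcohol-free — out
J: has egg yolk, so not egg-free — reject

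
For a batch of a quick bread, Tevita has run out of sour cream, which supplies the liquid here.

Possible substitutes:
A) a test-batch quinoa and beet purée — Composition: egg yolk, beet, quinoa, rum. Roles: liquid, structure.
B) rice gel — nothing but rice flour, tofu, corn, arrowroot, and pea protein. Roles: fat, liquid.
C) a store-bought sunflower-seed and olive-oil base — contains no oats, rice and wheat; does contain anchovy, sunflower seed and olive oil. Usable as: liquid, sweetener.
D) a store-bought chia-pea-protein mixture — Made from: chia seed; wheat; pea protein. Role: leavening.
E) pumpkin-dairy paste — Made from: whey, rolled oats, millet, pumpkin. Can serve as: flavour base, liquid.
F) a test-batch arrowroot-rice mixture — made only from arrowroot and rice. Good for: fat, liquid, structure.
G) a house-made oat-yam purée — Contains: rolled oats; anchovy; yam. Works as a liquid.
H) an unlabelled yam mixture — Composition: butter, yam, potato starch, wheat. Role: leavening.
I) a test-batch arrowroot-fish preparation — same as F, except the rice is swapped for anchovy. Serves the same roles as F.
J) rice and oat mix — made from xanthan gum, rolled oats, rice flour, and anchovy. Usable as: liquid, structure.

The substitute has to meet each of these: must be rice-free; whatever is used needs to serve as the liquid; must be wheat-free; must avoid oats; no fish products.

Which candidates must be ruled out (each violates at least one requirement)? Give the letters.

B, C, D, E, F, G, H, I, J

A: works as a liquid, no rice, no oats — valid
B: has rice flour, so not rice-free — no
C: has anchovy, so not fish-free — out
D: not usable as a liquid; has wheat, so not wheat-free — no
E: has rolled oats, so not oat-free — out
F: has rice, so not rice-free — no
G: has anchovy, so not fish-free; has rolled oats, so not oat-free — no
H: not usable as a liquid; has wheat, so not wheat-free — no
I: has anchovy, so not fish-free — out
J: has rice flour, so not rice-free; has anchovy, so not fish-free (and 1 more) — reject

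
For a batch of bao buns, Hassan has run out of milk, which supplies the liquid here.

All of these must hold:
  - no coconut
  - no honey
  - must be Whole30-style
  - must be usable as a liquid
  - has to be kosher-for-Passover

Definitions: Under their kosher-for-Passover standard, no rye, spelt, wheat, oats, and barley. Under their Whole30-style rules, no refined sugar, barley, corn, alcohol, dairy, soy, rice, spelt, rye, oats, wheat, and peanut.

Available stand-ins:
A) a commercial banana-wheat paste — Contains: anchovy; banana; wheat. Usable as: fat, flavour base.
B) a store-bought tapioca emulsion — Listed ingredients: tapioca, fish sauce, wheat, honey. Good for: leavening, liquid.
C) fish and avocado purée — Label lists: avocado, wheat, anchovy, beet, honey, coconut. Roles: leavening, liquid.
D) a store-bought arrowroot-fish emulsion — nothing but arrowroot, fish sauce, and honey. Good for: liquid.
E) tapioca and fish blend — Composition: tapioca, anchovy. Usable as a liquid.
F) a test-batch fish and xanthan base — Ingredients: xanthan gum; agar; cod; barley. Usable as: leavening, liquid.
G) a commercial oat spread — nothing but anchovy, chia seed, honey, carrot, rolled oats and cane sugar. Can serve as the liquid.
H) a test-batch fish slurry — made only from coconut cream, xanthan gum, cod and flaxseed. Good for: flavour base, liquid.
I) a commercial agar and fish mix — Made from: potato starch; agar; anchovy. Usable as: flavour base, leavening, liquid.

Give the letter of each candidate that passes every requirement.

E, I

A: not usable as a liquid; has wheat, so not kosher-for-Passover (and 1 more) — no
B: has wheat, so not kosher-for-Passover; has wheat, so not Whole30-style (and 1 more) — reject
C: has wheat, so not kosher-for-Passover; has wheat, so not Whole30-style (and 2 more) — reject
D: has honey, so not honey-free — out
E: no honey, Whole30-style — valid
F: has barley, so not kosher-for-Passover; has barley, so not Whole30-style — no
G: has rolled oats, so not kosher-for-Passover; has rolled oats, so not Whole30-style (and 1 more) — no
H: has coconut cream, so not coconut-free — no
I: all constraints satisfied — valid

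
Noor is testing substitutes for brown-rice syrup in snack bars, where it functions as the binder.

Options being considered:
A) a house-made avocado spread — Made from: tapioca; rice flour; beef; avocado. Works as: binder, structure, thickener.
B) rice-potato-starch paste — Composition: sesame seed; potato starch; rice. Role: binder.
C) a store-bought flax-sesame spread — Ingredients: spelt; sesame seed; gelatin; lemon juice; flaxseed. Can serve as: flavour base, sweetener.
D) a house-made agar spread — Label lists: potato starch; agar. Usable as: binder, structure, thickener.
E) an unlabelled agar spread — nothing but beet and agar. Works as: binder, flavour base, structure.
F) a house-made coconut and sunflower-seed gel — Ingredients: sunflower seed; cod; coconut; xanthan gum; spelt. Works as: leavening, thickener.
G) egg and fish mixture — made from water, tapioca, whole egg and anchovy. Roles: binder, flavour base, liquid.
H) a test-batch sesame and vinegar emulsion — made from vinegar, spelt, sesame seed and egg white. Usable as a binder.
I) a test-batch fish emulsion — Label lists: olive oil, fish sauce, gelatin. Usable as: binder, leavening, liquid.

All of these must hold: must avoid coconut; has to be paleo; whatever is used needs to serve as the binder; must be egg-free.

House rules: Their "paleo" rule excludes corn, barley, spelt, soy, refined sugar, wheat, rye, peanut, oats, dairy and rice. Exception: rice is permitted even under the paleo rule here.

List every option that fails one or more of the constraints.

A: rice is permitted under the paleo carve-out; nothing else excluded — keep
B: rice is permitted under the paleo carve-out; nothing else excluded — keep
C: not usable as a binder; has spelt, so not paleo — out
D: all constraints satisfied — OK
E: paleo, no coconut — OK
F: not usable as a binder; has spelt, so not paleo (and 1 more) — out
G: has whole egg, so not egg-free — out
H: has spelt, so not paleo; has egg white, so not egg-free — out
I: works as a binder, no egg, paleo — keep

C, F, G, H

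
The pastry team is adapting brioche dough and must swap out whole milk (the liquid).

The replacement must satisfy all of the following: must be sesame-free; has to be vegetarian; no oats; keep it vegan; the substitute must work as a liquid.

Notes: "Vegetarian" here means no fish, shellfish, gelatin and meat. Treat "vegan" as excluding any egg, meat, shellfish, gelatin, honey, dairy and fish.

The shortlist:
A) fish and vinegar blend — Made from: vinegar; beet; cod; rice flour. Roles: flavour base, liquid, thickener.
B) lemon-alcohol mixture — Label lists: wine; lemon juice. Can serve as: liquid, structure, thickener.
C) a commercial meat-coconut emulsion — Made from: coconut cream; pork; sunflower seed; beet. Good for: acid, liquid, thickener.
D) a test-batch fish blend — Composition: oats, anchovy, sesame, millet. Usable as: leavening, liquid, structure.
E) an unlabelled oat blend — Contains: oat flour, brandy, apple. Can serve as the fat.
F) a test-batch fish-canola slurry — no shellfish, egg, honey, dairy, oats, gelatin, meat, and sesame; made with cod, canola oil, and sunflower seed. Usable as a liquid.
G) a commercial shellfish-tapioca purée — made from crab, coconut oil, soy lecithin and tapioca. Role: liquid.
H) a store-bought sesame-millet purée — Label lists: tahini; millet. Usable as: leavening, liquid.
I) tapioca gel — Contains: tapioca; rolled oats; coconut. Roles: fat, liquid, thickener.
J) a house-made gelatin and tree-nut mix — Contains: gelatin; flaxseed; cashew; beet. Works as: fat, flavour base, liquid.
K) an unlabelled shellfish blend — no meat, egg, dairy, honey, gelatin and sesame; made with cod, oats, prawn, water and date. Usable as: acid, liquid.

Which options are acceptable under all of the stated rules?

B

A: has cod, so not vegetarian; has cod, so not vegan — reject
B: only wine and lemon juice; none excluded — valid
C: has pork, so not vegetarian; has pork, so not vegan — no
D: has anchovy, so not vegetarian; has anchovy, so not vegan (and 2 more) — reject
E: not usable as a liquid; has oat flour, so not oat-free — no
F: has cod, so not vegetarian; has cod, so not vegan — out
G: has crab, so not vegetarian; has crab, so not vegan — no
H: has tahini, so not sesame-free — out
I: has rolled oats, so not oat-free — reject
J: has gelatin, so not vegetarian; has gelatin, so not vegan — out
K: has cod, so not vegetarian; has cod, so not vegan (and 1 more) — out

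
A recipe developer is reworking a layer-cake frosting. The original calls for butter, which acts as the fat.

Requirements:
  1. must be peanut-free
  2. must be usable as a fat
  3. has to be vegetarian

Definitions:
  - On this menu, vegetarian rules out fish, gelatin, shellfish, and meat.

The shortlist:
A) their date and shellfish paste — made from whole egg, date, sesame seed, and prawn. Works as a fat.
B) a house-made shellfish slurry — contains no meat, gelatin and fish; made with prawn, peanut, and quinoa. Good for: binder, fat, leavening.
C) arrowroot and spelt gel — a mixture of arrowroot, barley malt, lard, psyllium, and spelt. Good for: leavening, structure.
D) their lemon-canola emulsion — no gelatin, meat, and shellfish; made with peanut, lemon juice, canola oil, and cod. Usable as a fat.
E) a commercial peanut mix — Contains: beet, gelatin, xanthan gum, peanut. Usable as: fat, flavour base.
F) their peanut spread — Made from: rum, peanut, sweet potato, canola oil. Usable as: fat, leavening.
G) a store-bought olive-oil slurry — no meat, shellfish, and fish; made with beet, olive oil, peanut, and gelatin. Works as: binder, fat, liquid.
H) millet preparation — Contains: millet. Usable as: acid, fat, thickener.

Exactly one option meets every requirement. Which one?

H

A: has prawn, so not vegetarian — no
B: has prawn, so not vegetarian; has peanut, so not peanut-free — out
C: not usable as a fat; has lard, so not vegetarian — no
D: has cod, so not vegetarian; has peanut, so not peanut-free — reject
E: has gelatin, so not vegetarian; has peanut, so not peanut-free — out
F: has peanut, so not peanut-free — out
G: has gelatin, so not vegetarian; has peanut, so not peanut-free — no
H: all constraints satisfied — OK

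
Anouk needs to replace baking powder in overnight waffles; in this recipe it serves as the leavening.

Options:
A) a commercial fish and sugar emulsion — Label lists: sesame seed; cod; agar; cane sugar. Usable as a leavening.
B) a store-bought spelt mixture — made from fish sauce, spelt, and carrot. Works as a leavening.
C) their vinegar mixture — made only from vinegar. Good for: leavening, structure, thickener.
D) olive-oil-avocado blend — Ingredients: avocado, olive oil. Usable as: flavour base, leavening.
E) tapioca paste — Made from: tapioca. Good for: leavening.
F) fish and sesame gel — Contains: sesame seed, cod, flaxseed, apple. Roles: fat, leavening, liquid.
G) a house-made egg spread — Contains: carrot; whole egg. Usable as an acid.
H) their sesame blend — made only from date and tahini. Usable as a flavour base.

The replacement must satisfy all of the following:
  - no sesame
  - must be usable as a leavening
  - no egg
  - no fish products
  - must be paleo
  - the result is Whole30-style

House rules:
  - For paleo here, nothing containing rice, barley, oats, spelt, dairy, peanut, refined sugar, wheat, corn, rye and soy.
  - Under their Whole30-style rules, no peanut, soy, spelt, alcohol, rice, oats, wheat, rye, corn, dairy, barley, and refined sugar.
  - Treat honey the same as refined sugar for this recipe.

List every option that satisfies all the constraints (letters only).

C, D, E

A: has cane sugar, so not paleo; has cane sugar, so not Whole30-style (and 2 more) — out
B: has spelt, so not paleo; has spelt, so not Whole30-style (and 1 more) — out
C: no egg, no sesame — OK
D: paleo, no fish — OK
E: Whole30-style, no sesame — OK
F: has cod, so not fish-free; has sesame seed, so not sesame-free — out
G: not usable as a leavening; has whole egg, so not egg-free — out
H: not usable as a leavening; has tahini, so not sesame-free — reject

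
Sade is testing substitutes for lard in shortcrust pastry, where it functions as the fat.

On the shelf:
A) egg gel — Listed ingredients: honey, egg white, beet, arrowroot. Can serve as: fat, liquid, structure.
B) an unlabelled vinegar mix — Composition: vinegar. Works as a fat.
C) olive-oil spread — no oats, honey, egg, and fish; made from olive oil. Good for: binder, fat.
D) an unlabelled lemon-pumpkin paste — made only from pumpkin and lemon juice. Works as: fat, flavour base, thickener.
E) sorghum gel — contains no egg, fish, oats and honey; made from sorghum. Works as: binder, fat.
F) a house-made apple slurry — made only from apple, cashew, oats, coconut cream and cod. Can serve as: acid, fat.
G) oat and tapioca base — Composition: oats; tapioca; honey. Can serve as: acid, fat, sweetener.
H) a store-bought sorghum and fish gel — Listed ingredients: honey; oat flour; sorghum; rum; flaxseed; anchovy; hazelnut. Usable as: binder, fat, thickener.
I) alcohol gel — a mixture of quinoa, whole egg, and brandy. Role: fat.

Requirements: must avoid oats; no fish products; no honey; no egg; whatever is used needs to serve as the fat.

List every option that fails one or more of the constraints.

A: has egg white, so not egg-free; has honey, so not honey-free — reject
B: all constraints satisfied — keep
C: no fish, no honey — keep
D: works as a fat, no fish, no egg — keep
E: no fish, no oats — keep
F: has oats, so not oat-free; has cod, so not fish-free — out
G: has oats, so not oat-free; has honey, so not honey-free — no
H: has oat flour, so not oat-free; has honey, so not honey-free (and 1 more) — out
I: has whole egg, so not egg-free — out

A, F, G, H, I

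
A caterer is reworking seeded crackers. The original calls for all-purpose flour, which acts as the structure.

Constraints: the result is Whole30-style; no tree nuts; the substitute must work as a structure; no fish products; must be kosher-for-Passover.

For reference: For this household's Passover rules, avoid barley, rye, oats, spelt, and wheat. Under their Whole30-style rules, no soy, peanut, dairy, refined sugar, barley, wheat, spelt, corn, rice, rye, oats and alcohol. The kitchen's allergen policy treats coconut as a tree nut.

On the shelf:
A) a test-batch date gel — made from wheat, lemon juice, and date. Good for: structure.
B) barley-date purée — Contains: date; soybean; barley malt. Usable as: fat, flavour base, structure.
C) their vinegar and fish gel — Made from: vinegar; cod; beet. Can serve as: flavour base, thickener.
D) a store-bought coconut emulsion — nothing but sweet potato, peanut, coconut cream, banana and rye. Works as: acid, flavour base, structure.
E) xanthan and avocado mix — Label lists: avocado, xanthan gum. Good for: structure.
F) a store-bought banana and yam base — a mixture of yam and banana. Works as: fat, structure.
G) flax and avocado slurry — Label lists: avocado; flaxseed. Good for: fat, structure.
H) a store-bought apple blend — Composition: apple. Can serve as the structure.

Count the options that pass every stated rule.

4

A: has wheat, so not kosher-for-Passover; has wheat, so not Whole30-style — no
B: has barley malt, so not kosher-for-Passover; has barley malt, so not Whole30-style — no
C: not usable as a structure; has cod, so not fish-free — no
D: has rye, so not kosher-for-Passover; has peanut, so not Whole30-style (and 1 more) — reject
E: nothing on the exclusion list — keep
F: only yam and banana; none excluded — valid
G: nothing on the exclusion list — OK
H: only apple; none excluded — keep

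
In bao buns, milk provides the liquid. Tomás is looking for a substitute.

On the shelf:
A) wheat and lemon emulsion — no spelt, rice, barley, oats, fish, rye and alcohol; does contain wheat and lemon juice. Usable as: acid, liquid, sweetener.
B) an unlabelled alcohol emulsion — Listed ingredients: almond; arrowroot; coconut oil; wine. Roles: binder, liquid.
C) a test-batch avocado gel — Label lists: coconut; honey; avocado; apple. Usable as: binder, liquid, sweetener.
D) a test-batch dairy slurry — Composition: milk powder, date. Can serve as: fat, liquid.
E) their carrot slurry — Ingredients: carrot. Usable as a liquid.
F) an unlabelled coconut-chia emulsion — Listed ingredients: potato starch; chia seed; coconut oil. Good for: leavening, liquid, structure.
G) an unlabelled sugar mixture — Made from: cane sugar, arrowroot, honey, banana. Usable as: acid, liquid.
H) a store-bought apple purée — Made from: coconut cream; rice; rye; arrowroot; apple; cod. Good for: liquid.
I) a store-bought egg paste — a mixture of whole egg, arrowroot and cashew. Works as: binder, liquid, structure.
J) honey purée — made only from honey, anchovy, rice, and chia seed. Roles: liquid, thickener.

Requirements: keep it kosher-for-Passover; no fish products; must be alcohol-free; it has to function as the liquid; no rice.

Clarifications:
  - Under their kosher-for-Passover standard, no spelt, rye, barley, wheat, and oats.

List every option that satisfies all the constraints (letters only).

A: has wheat, so not kosher-for-Passover — no
B: has wine, so not alcohol-free — out
C: works as a liquid, no fish, no rice — valid
D: only milk powder and date; none excluded — keep
E: works as a liquid, no alcohol, no rice — OK
F: every rule checks out — OK
G: works as a liquid, kosher-for-Passover, no alcohol — keep
H: has rye, so not kosher-for-Passover; has rice, so not rice-free (and 1 more) — out
I: only whole egg, cashew and arrowroot; none excluded — OK
J: has rice, so not rice-free; has anchovy, so not fish-free — no

C, D, E, F, G, I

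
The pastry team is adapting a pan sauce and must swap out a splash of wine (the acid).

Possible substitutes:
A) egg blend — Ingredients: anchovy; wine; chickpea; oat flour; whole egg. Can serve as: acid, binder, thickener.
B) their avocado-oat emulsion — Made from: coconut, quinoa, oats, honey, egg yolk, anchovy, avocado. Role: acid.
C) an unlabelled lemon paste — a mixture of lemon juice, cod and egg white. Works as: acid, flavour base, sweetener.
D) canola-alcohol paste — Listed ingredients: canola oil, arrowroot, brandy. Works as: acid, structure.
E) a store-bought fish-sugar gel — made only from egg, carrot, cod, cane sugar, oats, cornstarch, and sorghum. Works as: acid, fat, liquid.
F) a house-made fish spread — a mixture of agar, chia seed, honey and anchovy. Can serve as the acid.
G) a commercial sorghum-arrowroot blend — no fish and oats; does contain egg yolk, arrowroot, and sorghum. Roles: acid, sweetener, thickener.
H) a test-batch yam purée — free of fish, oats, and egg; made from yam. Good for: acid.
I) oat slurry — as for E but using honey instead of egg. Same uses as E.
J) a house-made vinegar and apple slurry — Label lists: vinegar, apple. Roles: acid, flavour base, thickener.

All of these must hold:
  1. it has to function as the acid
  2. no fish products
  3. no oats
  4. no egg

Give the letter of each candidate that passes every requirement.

D, H, J

A: has oat flour, so not oat-free; has anchovy, so not fish-free (and 1 more) — out
B: has oats, so not oat-free; has anchovy, so not fish-free (and 1 more) — no
C: has cod, so not fish-free; has egg white, so not egg-free — out
D: only brandy, canola oil, and arrowroot; none excluded — OK
E: has oats, so not oat-free; has cod, so not fish-free (and 1 more) — out
F: has anchovy, so not fish-free — no
G: has egg yolk, so not egg-free — no
H: no egg, no fish — keep
I: has oats, so not oat-free; has cod, so not fish-free — reject
J: only vinegar and apple; none excluded — valid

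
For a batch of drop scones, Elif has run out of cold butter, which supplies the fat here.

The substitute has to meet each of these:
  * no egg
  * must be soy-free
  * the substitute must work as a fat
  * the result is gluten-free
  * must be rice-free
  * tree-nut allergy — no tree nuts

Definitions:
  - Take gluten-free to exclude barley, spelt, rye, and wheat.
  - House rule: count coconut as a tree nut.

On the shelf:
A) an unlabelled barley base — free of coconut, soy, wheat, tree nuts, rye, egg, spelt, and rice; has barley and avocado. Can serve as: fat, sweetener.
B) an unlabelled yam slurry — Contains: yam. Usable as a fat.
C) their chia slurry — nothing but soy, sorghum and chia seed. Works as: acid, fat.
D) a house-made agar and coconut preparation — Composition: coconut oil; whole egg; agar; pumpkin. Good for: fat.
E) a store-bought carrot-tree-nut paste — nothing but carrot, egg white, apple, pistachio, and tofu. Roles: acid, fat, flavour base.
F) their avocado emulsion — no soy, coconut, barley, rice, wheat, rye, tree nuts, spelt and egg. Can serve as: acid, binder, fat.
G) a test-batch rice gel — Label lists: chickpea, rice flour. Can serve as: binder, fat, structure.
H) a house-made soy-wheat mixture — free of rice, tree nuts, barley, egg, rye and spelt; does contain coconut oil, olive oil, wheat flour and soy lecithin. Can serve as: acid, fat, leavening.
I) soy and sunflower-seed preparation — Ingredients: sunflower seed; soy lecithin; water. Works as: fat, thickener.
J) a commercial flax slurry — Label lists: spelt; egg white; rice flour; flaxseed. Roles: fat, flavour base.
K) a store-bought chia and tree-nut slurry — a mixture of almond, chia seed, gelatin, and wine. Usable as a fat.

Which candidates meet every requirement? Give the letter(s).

B, F

A: has barley, so not gluten-free — out
B: only yam; none excluded — keep
C: has soy, so not soy-free — reject
D: has whole egg, so not egg-free; has coconut oil, so not tree-nut-free — no
E: has tofu, so not soy-free; has egg white, so not egg-free (and 1 more) — reject
F: nothing on the exclusion list — keep
G: has rice flour, so not rice-free — no
H: has wheat flour, so not gluten-free; has soy lecithin, so not soy-free (and 1 more) — reject
I: has soy lecithin, so not soy-free — reject
J: has spelt, so not gluten-free; has egg white, so not egg-free (and 1 more) — reject
K: has almond, so not tree-nut-free — reject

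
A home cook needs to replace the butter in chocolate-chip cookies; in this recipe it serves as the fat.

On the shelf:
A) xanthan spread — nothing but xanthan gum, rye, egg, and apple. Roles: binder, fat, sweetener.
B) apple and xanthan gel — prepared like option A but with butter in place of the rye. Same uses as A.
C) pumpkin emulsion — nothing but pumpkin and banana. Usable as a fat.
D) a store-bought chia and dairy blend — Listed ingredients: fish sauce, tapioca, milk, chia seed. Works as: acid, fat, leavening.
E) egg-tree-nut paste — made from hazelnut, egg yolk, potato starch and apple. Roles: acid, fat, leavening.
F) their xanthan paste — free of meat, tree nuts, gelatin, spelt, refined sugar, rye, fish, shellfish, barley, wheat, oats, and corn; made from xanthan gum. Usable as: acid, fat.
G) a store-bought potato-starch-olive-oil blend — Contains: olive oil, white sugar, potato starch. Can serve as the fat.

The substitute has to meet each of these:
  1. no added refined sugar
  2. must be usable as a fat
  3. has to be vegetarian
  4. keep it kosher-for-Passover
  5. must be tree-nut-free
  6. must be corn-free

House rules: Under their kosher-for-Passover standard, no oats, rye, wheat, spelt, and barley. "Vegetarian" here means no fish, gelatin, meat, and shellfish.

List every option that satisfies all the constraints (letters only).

B, C, F

A: has rye, so not kosher-for-Passover — no
B: vegetarian, no tree nuts — OK
C: only pumpkin and banana; none excluded — OK
D: has fish sauce, so not vegetarian — out
E: has hazelnut, so not tree-nut-free — out
F: nothing on the exclusion list — valid
G: has white sugar, so not no-added-sugar — out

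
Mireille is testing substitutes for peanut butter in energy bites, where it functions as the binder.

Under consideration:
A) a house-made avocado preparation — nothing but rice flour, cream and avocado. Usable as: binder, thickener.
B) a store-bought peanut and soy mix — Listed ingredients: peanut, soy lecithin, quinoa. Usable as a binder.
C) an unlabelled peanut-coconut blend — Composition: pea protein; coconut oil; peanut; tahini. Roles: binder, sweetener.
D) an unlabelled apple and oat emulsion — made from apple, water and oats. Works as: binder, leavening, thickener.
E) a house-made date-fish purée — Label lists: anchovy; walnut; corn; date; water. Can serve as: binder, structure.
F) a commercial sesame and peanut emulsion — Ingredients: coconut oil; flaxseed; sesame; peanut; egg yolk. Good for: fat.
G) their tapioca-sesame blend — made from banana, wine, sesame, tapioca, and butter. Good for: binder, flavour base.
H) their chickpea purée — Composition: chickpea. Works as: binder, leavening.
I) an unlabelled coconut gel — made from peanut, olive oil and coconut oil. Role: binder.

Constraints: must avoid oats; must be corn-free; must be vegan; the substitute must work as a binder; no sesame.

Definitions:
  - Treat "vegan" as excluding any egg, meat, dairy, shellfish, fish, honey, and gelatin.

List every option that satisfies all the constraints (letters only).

A: has cream, so not vegan — reject
B: only peanut, soy lecithin, and quinoa; none excluded — keep
C: has tahini, so not sesame-free — reject
D: has oats, so not oat-free — out
E: has anchovy, so not vegan; has corn, so not corn-free — out
F: not usable as a binder; has egg yolk, so not vegan (and 1 more) — no
G: has butter, so not vegan; has sesame, so not sesame-free — out
H: only chickpea; none excluded — OK
I: works as a binder, no oats, no sesame — valid

B, H, I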